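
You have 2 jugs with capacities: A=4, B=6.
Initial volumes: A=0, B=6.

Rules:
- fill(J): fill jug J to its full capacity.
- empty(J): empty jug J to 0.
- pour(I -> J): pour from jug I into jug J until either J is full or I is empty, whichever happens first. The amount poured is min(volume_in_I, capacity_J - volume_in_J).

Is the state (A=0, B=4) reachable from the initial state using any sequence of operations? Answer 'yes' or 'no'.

BFS from (A=0, B=6):
  1. fill(A) -> (A=4 B=6)
  2. empty(B) -> (A=4 B=0)
  3. pour(A -> B) -> (A=0 B=4)
Target reached → yes.

Answer: yes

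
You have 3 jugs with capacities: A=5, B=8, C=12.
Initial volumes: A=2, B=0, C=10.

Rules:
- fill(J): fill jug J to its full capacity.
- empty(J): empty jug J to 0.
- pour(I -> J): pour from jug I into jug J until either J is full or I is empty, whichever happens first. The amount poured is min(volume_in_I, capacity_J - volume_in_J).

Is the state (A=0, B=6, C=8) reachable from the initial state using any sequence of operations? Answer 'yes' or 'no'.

Answer: yes

Derivation:
BFS from (A=2, B=0, C=10):
  1. fill(A) -> (A=5 B=0 C=10)
  2. fill(B) -> (A=5 B=8 C=10)
  3. pour(A -> C) -> (A=3 B=8 C=12)
  4. empty(C) -> (A=3 B=8 C=0)
  5. pour(B -> C) -> (A=3 B=0 C=8)
  6. fill(B) -> (A=3 B=8 C=8)
  7. pour(B -> A) -> (A=5 B=6 C=8)
  8. empty(A) -> (A=0 B=6 C=8)
Target reached → yes.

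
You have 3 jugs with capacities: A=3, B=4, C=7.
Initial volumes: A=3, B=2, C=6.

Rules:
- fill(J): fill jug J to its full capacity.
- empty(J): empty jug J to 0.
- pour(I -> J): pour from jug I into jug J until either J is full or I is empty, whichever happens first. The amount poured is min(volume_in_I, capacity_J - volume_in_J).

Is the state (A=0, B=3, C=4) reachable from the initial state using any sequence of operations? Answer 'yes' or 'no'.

Answer: yes

Derivation:
BFS from (A=3, B=2, C=6):
  1. pour(C -> B) -> (A=3 B=4 C=4)
  2. empty(B) -> (A=3 B=0 C=4)
  3. pour(A -> B) -> (A=0 B=3 C=4)
Target reached → yes.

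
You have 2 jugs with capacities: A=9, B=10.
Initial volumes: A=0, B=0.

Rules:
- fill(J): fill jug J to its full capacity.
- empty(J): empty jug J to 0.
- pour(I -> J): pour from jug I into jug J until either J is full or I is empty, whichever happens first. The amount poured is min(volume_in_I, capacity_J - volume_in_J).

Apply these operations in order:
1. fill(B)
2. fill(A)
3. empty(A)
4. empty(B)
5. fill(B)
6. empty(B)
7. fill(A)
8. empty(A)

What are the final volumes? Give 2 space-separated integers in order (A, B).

Step 1: fill(B) -> (A=0 B=10)
Step 2: fill(A) -> (A=9 B=10)
Step 3: empty(A) -> (A=0 B=10)
Step 4: empty(B) -> (A=0 B=0)
Step 5: fill(B) -> (A=0 B=10)
Step 6: empty(B) -> (A=0 B=0)
Step 7: fill(A) -> (A=9 B=0)
Step 8: empty(A) -> (A=0 B=0)

Answer: 0 0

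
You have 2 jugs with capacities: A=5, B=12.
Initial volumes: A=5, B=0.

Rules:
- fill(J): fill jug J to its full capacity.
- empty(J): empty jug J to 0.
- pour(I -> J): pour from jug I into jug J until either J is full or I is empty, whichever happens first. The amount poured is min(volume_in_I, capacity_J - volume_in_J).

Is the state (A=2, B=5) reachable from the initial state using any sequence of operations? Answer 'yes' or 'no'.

Answer: no

Derivation:
BFS explored all 34 reachable states.
Reachable set includes: (0,0), (0,1), (0,2), (0,3), (0,4), (0,5), (0,6), (0,7), (0,8), (0,9), (0,10), (0,11) ...
Target (A=2, B=5) not in reachable set → no.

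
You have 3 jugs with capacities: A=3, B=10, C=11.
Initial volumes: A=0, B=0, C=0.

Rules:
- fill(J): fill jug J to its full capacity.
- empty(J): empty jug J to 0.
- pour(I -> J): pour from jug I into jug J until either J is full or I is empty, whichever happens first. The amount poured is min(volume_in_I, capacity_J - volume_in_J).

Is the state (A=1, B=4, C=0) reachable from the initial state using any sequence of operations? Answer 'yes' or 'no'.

BFS from (A=0, B=0, C=0):
  1. fill(C) -> (A=0 B=0 C=11)
  2. pour(C -> B) -> (A=0 B=10 C=1)
  3. pour(B -> A) -> (A=3 B=7 C=1)
  4. empty(A) -> (A=0 B=7 C=1)
  5. pour(B -> A) -> (A=3 B=4 C=1)
  6. empty(A) -> (A=0 B=4 C=1)
  7. pour(C -> A) -> (A=1 B=4 C=0)
Target reached → yes.

Answer: yes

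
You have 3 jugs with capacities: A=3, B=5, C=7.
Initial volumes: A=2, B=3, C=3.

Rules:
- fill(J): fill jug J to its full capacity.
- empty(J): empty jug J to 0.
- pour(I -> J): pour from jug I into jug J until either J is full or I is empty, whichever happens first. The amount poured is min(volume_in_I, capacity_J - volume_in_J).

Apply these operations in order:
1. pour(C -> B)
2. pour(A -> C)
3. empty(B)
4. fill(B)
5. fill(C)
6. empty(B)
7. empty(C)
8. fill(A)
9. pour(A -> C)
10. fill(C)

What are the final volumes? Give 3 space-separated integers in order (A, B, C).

Step 1: pour(C -> B) -> (A=2 B=5 C=1)
Step 2: pour(A -> C) -> (A=0 B=5 C=3)
Step 3: empty(B) -> (A=0 B=0 C=3)
Step 4: fill(B) -> (A=0 B=5 C=3)
Step 5: fill(C) -> (A=0 B=5 C=7)
Step 6: empty(B) -> (A=0 B=0 C=7)
Step 7: empty(C) -> (A=0 B=0 C=0)
Step 8: fill(A) -> (A=3 B=0 C=0)
Step 9: pour(A -> C) -> (A=0 B=0 C=3)
Step 10: fill(C) -> (A=0 B=0 C=7)

Answer: 0 0 7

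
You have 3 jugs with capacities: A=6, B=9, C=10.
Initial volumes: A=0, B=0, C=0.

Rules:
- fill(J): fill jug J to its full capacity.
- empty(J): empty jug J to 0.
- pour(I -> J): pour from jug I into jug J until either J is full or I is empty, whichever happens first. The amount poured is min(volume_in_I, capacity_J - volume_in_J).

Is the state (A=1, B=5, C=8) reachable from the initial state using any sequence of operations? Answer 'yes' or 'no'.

Answer: no

Derivation:
BFS explored all 410 reachable states.
Reachable set includes: (0,0,0), (0,0,1), (0,0,2), (0,0,3), (0,0,4), (0,0,5), (0,0,6), (0,0,7), (0,0,8), (0,0,9), (0,0,10), (0,1,0) ...
Target (A=1, B=5, C=8) not in reachable set → no.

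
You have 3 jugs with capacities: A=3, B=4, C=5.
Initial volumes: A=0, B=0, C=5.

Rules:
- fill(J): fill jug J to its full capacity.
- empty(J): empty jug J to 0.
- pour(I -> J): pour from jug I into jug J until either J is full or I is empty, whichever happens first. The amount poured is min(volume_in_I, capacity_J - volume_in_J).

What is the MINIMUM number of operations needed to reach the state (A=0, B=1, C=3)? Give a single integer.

Answer: 4

Derivation:
BFS from (A=0, B=0, C=5). One shortest path:
  1. fill(B) -> (A=0 B=4 C=5)
  2. empty(C) -> (A=0 B=4 C=0)
  3. pour(B -> A) -> (A=3 B=1 C=0)
  4. pour(A -> C) -> (A=0 B=1 C=3)
Reached target in 4 moves.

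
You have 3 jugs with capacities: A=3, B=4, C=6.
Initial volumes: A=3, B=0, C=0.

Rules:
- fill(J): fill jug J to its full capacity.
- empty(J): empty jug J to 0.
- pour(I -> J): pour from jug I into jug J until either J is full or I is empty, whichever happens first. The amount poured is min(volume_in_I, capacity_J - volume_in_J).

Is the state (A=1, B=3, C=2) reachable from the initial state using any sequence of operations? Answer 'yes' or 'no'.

BFS explored all 110 reachable states.
Reachable set includes: (0,0,0), (0,0,1), (0,0,2), (0,0,3), (0,0,4), (0,0,5), (0,0,6), (0,1,0), (0,1,1), (0,1,2), (0,1,3), (0,1,4) ...
Target (A=1, B=3, C=2) not in reachable set → no.

Answer: no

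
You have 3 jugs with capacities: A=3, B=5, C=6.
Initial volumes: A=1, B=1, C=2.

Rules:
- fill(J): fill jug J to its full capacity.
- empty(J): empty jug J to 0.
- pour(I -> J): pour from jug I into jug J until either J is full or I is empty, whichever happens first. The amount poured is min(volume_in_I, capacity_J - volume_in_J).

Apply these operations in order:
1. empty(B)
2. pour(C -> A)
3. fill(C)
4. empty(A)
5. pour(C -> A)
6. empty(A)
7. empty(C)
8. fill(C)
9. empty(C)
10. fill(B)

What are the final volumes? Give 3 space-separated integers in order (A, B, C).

Answer: 0 5 0

Derivation:
Step 1: empty(B) -> (A=1 B=0 C=2)
Step 2: pour(C -> A) -> (A=3 B=0 C=0)
Step 3: fill(C) -> (A=3 B=0 C=6)
Step 4: empty(A) -> (A=0 B=0 C=6)
Step 5: pour(C -> A) -> (A=3 B=0 C=3)
Step 6: empty(A) -> (A=0 B=0 C=3)
Step 7: empty(C) -> (A=0 B=0 C=0)
Step 8: fill(C) -> (A=0 B=0 C=6)
Step 9: empty(C) -> (A=0 B=0 C=0)
Step 10: fill(B) -> (A=0 B=5 C=0)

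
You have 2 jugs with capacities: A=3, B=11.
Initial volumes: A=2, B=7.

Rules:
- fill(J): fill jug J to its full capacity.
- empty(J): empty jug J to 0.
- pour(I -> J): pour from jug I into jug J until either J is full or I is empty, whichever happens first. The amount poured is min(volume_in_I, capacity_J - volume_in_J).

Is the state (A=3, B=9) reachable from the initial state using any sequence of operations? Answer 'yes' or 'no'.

Answer: yes

Derivation:
BFS from (A=2, B=7):
  1. pour(A -> B) -> (A=0 B=9)
  2. fill(A) -> (A=3 B=9)
Target reached → yes.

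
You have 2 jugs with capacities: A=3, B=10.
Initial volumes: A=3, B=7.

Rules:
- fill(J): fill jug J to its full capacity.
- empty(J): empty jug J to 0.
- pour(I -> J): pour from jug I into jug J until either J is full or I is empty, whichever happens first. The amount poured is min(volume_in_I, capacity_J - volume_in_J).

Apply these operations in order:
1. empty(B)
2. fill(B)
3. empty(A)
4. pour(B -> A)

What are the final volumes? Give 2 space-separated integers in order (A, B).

Step 1: empty(B) -> (A=3 B=0)
Step 2: fill(B) -> (A=3 B=10)
Step 3: empty(A) -> (A=0 B=10)
Step 4: pour(B -> A) -> (A=3 B=7)

Answer: 3 7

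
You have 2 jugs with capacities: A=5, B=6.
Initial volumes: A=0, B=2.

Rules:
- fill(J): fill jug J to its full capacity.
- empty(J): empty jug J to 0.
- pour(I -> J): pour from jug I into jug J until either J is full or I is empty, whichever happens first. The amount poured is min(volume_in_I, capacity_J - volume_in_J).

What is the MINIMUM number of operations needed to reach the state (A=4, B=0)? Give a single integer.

Answer: 6

Derivation:
BFS from (A=0, B=2). One shortest path:
  1. fill(A) -> (A=5 B=2)
  2. empty(B) -> (A=5 B=0)
  3. pour(A -> B) -> (A=0 B=5)
  4. fill(A) -> (A=5 B=5)
  5. pour(A -> B) -> (A=4 B=6)
  6. empty(B) -> (A=4 B=0)
Reached target in 6 moves.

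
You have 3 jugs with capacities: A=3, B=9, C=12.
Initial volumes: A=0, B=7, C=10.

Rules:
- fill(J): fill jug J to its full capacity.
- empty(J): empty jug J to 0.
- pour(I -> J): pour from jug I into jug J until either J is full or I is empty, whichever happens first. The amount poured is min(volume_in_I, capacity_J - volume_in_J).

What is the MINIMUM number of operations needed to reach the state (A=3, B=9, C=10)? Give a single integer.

BFS from (A=0, B=7, C=10). One shortest path:
  1. fill(A) -> (A=3 B=7 C=10)
  2. fill(B) -> (A=3 B=9 C=10)
Reached target in 2 moves.

Answer: 2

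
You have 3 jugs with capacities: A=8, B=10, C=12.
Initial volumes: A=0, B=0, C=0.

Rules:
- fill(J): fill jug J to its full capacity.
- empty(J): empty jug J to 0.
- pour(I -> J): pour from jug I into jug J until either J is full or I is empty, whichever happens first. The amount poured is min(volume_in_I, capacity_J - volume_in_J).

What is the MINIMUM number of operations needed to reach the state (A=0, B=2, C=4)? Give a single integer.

BFS from (A=0, B=0, C=0). One shortest path:
  1. fill(B) -> (A=0 B=10 C=0)
  2. fill(C) -> (A=0 B=10 C=12)
  3. pour(B -> A) -> (A=8 B=2 C=12)
  4. empty(A) -> (A=0 B=2 C=12)
  5. pour(C -> A) -> (A=8 B=2 C=4)
  6. empty(A) -> (A=0 B=2 C=4)
Reached target in 6 moves.

Answer: 6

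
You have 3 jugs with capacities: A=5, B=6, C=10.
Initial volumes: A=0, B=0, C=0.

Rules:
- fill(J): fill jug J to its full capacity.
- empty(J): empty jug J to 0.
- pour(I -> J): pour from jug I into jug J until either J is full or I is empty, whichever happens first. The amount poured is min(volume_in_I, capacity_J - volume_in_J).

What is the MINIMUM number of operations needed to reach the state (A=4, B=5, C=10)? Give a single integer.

Answer: 7

Derivation:
BFS from (A=0, B=0, C=0). One shortest path:
  1. fill(A) -> (A=5 B=0 C=0)
  2. fill(C) -> (A=5 B=0 C=10)
  3. pour(C -> B) -> (A=5 B=6 C=4)
  4. empty(B) -> (A=5 B=0 C=4)
  5. pour(A -> B) -> (A=0 B=5 C=4)
  6. pour(C -> A) -> (A=4 B=5 C=0)
  7. fill(C) -> (A=4 B=5 C=10)
Reached target in 7 moves.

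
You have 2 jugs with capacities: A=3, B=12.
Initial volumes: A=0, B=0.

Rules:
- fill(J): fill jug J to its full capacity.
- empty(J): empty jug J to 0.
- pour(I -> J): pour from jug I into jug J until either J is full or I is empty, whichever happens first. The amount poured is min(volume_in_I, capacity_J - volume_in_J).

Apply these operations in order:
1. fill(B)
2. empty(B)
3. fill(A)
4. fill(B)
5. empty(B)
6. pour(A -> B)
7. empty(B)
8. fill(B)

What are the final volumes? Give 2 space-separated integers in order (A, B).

Answer: 0 12

Derivation:
Step 1: fill(B) -> (A=0 B=12)
Step 2: empty(B) -> (A=0 B=0)
Step 3: fill(A) -> (A=3 B=0)
Step 4: fill(B) -> (A=3 B=12)
Step 5: empty(B) -> (A=3 B=0)
Step 6: pour(A -> B) -> (A=0 B=3)
Step 7: empty(B) -> (A=0 B=0)
Step 8: fill(B) -> (A=0 B=12)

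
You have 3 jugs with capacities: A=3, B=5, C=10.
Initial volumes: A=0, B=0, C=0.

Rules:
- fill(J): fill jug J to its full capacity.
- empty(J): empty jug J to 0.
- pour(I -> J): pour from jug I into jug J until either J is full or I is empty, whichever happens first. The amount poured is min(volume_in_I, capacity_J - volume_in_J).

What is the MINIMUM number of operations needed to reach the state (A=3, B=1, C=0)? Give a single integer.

Answer: 7

Derivation:
BFS from (A=0, B=0, C=0). One shortest path:
  1. fill(A) -> (A=3 B=0 C=0)
  2. pour(A -> B) -> (A=0 B=3 C=0)
  3. fill(A) -> (A=3 B=3 C=0)
  4. pour(A -> B) -> (A=1 B=5 C=0)
  5. empty(B) -> (A=1 B=0 C=0)
  6. pour(A -> B) -> (A=0 B=1 C=0)
  7. fill(A) -> (A=3 B=1 C=0)
Reached target in 7 moves.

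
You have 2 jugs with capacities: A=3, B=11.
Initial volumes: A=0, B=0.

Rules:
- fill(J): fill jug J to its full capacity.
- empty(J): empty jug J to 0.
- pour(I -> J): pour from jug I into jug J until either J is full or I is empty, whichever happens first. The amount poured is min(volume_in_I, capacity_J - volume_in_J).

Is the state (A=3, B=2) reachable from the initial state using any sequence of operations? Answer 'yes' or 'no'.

Answer: yes

Derivation:
BFS from (A=0, B=0):
  1. fill(B) -> (A=0 B=11)
  2. pour(B -> A) -> (A=3 B=8)
  3. empty(A) -> (A=0 B=8)
  4. pour(B -> A) -> (A=3 B=5)
  5. empty(A) -> (A=0 B=5)
  6. pour(B -> A) -> (A=3 B=2)
Target reached → yes.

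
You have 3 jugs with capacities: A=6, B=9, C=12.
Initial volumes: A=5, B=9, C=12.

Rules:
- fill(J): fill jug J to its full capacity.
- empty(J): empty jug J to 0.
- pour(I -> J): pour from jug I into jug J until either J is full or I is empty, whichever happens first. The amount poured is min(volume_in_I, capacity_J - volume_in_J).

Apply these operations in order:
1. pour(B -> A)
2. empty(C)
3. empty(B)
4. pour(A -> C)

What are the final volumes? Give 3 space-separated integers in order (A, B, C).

Answer: 0 0 6

Derivation:
Step 1: pour(B -> A) -> (A=6 B=8 C=12)
Step 2: empty(C) -> (A=6 B=8 C=0)
Step 3: empty(B) -> (A=6 B=0 C=0)
Step 4: pour(A -> C) -> (A=0 B=0 C=6)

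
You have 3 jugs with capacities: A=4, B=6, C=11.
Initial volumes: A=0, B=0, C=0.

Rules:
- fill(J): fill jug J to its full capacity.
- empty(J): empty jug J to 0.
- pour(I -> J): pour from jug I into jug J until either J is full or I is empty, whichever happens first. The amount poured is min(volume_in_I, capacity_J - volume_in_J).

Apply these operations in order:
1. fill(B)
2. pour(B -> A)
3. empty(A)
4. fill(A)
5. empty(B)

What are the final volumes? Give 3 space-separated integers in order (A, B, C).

Answer: 4 0 0

Derivation:
Step 1: fill(B) -> (A=0 B=6 C=0)
Step 2: pour(B -> A) -> (A=4 B=2 C=0)
Step 3: empty(A) -> (A=0 B=2 C=0)
Step 4: fill(A) -> (A=4 B=2 C=0)
Step 5: empty(B) -> (A=4 B=0 C=0)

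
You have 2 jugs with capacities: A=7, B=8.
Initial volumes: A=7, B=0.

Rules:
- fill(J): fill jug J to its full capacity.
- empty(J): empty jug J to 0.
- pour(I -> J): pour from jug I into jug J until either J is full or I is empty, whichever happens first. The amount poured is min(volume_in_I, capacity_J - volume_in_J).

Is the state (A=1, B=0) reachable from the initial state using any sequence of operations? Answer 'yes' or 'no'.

BFS from (A=7, B=0):
  1. empty(A) -> (A=0 B=0)
  2. fill(B) -> (A=0 B=8)
  3. pour(B -> A) -> (A=7 B=1)
  4. empty(A) -> (A=0 B=1)
  5. pour(B -> A) -> (A=1 B=0)
Target reached → yes.

Answer: yes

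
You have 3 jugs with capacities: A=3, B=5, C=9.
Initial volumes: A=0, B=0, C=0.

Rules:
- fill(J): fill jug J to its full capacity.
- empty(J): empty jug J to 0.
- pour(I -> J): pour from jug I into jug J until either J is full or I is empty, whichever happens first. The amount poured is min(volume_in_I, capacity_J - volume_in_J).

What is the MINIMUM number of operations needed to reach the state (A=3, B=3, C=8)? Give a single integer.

BFS from (A=0, B=0, C=0). One shortest path:
  1. fill(A) -> (A=3 B=0 C=0)
  2. fill(B) -> (A=3 B=5 C=0)
  3. pour(A -> C) -> (A=0 B=5 C=3)
  4. fill(A) -> (A=3 B=5 C=3)
  5. pour(B -> C) -> (A=3 B=0 C=8)
  6. pour(A -> B) -> (A=0 B=3 C=8)
  7. fill(A) -> (A=3 B=3 C=8)
Reached target in 7 moves.

Answer: 7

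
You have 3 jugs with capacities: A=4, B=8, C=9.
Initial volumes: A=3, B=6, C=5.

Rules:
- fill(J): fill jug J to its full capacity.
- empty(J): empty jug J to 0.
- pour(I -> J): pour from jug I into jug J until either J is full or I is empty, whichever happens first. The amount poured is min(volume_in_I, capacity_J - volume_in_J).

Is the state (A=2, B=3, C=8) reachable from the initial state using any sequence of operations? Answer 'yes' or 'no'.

Answer: no

Derivation:
BFS explored all 283 reachable states.
Reachable set includes: (0,0,0), (0,0,1), (0,0,2), (0,0,3), (0,0,4), (0,0,5), (0,0,6), (0,0,7), (0,0,8), (0,0,9), (0,1,0), (0,1,1) ...
Target (A=2, B=3, C=8) not in reachable set → no.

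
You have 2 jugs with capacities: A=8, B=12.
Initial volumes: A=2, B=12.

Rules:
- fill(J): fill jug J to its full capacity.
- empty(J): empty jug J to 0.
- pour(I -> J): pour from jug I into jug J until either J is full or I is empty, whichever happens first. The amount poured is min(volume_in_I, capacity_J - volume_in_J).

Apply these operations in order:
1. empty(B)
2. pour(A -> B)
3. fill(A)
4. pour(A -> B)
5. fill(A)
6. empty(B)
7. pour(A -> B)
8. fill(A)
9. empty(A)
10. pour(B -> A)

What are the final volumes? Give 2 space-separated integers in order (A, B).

Step 1: empty(B) -> (A=2 B=0)
Step 2: pour(A -> B) -> (A=0 B=2)
Step 3: fill(A) -> (A=8 B=2)
Step 4: pour(A -> B) -> (A=0 B=10)
Step 5: fill(A) -> (A=8 B=10)
Step 6: empty(B) -> (A=8 B=0)
Step 7: pour(A -> B) -> (A=0 B=8)
Step 8: fill(A) -> (A=8 B=8)
Step 9: empty(A) -> (A=0 B=8)
Step 10: pour(B -> A) -> (A=8 B=0)

Answer: 8 0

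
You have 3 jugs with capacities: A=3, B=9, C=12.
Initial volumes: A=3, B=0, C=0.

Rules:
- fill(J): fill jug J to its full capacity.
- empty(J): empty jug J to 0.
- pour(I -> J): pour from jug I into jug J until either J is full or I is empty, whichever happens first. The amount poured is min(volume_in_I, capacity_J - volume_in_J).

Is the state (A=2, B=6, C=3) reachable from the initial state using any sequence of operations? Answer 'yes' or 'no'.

Answer: no

Derivation:
BFS explored all 40 reachable states.
Reachable set includes: (0,0,0), (0,0,3), (0,0,6), (0,0,9), (0,0,12), (0,3,0), (0,3,3), (0,3,6), (0,3,9), (0,3,12), (0,6,0), (0,6,3) ...
Target (A=2, B=6, C=3) not in reachable set → no.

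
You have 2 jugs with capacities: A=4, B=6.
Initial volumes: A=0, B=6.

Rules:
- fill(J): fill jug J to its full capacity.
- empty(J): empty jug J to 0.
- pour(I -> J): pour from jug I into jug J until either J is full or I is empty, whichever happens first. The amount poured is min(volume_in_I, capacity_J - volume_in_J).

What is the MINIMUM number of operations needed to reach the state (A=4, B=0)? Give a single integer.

Answer: 2

Derivation:
BFS from (A=0, B=6). One shortest path:
  1. fill(A) -> (A=4 B=6)
  2. empty(B) -> (A=4 B=0)
Reached target in 2 moves.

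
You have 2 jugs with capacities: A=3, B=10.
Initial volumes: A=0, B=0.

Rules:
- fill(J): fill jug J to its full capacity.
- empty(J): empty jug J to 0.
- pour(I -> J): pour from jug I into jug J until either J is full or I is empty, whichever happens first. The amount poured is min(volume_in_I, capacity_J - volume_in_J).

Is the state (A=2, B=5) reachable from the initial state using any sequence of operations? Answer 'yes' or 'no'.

Answer: no

Derivation:
BFS explored all 26 reachable states.
Reachable set includes: (0,0), (0,1), (0,2), (0,3), (0,4), (0,5), (0,6), (0,7), (0,8), (0,9), (0,10), (1,0) ...
Target (A=2, B=5) not in reachable set → no.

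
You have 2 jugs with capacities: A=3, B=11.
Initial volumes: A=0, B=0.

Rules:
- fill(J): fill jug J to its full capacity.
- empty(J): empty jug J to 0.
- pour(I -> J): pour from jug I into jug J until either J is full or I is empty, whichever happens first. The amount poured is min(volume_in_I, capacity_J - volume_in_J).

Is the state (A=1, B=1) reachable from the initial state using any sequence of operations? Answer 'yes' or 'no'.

BFS explored all 28 reachable states.
Reachable set includes: (0,0), (0,1), (0,2), (0,3), (0,4), (0,5), (0,6), (0,7), (0,8), (0,9), (0,10), (0,11) ...
Target (A=1, B=1) not in reachable set → no.

Answer: no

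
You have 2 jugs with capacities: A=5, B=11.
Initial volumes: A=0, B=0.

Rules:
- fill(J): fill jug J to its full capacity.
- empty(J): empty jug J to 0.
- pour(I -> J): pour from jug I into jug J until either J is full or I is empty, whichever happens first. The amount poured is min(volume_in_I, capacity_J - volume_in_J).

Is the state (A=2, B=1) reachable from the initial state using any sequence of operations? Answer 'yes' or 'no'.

Answer: no

Derivation:
BFS explored all 32 reachable states.
Reachable set includes: (0,0), (0,1), (0,2), (0,3), (0,4), (0,5), (0,6), (0,7), (0,8), (0,9), (0,10), (0,11) ...
Target (A=2, B=1) not in reachable set → no.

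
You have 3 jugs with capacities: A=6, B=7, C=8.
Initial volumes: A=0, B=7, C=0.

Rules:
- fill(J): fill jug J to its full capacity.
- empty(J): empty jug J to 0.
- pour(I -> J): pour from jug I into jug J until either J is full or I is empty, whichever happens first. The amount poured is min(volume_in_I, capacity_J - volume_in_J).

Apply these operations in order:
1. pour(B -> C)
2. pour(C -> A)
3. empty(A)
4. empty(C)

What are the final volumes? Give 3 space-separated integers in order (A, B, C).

Step 1: pour(B -> C) -> (A=0 B=0 C=7)
Step 2: pour(C -> A) -> (A=6 B=0 C=1)
Step 3: empty(A) -> (A=0 B=0 C=1)
Step 4: empty(C) -> (A=0 B=0 C=0)

Answer: 0 0 0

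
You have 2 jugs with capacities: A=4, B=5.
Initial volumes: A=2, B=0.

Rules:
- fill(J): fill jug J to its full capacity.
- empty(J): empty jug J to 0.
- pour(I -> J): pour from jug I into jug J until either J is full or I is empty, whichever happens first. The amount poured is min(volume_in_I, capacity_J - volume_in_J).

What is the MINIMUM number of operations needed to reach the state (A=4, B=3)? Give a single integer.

BFS from (A=2, B=0). One shortest path:
  1. fill(B) -> (A=2 B=5)
  2. pour(B -> A) -> (A=4 B=3)
Reached target in 2 moves.

Answer: 2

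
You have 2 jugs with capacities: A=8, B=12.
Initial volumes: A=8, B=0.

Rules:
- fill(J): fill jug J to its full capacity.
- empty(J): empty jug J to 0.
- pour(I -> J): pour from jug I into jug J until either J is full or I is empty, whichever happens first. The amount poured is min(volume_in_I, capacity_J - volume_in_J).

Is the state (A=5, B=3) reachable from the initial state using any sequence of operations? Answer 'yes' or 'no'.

Answer: no

Derivation:
BFS explored all 10 reachable states.
Reachable set includes: (0,0), (0,4), (0,8), (0,12), (4,0), (4,12), (8,0), (8,4), (8,8), (8,12)
Target (A=5, B=3) not in reachable set → no.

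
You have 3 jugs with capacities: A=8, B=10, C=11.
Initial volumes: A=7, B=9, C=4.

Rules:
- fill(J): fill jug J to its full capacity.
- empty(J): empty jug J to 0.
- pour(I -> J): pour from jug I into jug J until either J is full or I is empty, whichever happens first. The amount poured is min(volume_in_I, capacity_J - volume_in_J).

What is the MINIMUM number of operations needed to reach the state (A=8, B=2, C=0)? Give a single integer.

Answer: 3

Derivation:
BFS from (A=7, B=9, C=4). One shortest path:
  1. fill(A) -> (A=8 B=9 C=4)
  2. pour(B -> C) -> (A=8 B=2 C=11)
  3. empty(C) -> (A=8 B=2 C=0)
Reached target in 3 moves.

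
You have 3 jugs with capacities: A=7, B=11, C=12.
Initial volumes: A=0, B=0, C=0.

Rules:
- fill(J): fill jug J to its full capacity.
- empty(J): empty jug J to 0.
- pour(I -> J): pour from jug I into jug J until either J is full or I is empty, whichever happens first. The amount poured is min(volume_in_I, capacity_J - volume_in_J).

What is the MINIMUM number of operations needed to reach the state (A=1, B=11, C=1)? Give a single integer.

Answer: 6

Derivation:
BFS from (A=0, B=0, C=0). One shortest path:
  1. fill(C) -> (A=0 B=0 C=12)
  2. pour(C -> B) -> (A=0 B=11 C=1)
  3. empty(B) -> (A=0 B=0 C=1)
  4. pour(C -> A) -> (A=1 B=0 C=0)
  5. fill(C) -> (A=1 B=0 C=12)
  6. pour(C -> B) -> (A=1 B=11 C=1)
Reached target in 6 moves.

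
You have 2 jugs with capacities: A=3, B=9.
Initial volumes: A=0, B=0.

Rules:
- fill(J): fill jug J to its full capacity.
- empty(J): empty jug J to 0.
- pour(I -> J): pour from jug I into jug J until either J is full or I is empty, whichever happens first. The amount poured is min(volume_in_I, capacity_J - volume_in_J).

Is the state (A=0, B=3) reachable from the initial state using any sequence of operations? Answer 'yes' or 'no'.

Answer: yes

Derivation:
BFS from (A=0, B=0):
  1. fill(A) -> (A=3 B=0)
  2. pour(A -> B) -> (A=0 B=3)
Target reached → yes.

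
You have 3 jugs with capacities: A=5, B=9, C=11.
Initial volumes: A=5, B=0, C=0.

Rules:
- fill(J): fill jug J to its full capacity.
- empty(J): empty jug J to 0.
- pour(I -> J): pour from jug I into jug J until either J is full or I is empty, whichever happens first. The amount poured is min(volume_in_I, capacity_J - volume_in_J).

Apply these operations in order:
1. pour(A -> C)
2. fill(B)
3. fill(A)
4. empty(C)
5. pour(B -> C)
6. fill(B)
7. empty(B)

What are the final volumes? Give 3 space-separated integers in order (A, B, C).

Step 1: pour(A -> C) -> (A=0 B=0 C=5)
Step 2: fill(B) -> (A=0 B=9 C=5)
Step 3: fill(A) -> (A=5 B=9 C=5)
Step 4: empty(C) -> (A=5 B=9 C=0)
Step 5: pour(B -> C) -> (A=5 B=0 C=9)
Step 6: fill(B) -> (A=5 B=9 C=9)
Step 7: empty(B) -> (A=5 B=0 C=9)

Answer: 5 0 9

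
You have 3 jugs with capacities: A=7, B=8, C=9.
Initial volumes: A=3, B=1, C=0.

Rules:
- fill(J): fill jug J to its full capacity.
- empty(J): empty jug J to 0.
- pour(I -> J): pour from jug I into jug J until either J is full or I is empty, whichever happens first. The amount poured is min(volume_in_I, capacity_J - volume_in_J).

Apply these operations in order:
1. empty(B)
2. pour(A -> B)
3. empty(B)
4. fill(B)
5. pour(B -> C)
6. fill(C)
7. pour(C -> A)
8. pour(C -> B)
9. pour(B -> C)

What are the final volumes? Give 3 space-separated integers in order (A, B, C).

Answer: 7 0 2

Derivation:
Step 1: empty(B) -> (A=3 B=0 C=0)
Step 2: pour(A -> B) -> (A=0 B=3 C=0)
Step 3: empty(B) -> (A=0 B=0 C=0)
Step 4: fill(B) -> (A=0 B=8 C=0)
Step 5: pour(B -> C) -> (A=0 B=0 C=8)
Step 6: fill(C) -> (A=0 B=0 C=9)
Step 7: pour(C -> A) -> (A=7 B=0 C=2)
Step 8: pour(C -> B) -> (A=7 B=2 C=0)
Step 9: pour(B -> C) -> (A=7 B=0 C=2)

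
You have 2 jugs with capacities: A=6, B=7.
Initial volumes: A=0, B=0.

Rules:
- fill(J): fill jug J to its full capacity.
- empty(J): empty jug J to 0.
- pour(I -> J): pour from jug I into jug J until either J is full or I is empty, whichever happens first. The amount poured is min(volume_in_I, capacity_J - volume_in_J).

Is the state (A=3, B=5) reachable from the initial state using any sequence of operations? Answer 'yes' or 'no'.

Answer: no

Derivation:
BFS explored all 26 reachable states.
Reachable set includes: (0,0), (0,1), (0,2), (0,3), (0,4), (0,5), (0,6), (0,7), (1,0), (1,7), (2,0), (2,7) ...
Target (A=3, B=5) not in reachable set → no.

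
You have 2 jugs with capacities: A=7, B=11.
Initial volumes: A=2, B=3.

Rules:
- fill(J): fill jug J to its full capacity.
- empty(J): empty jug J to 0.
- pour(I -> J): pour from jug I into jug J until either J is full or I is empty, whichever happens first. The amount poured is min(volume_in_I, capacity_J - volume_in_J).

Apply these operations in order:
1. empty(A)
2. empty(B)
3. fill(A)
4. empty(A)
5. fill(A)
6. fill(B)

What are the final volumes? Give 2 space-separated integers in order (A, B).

Answer: 7 11

Derivation:
Step 1: empty(A) -> (A=0 B=3)
Step 2: empty(B) -> (A=0 B=0)
Step 3: fill(A) -> (A=7 B=0)
Step 4: empty(A) -> (A=0 B=0)
Step 5: fill(A) -> (A=7 B=0)
Step 6: fill(B) -> (A=7 B=11)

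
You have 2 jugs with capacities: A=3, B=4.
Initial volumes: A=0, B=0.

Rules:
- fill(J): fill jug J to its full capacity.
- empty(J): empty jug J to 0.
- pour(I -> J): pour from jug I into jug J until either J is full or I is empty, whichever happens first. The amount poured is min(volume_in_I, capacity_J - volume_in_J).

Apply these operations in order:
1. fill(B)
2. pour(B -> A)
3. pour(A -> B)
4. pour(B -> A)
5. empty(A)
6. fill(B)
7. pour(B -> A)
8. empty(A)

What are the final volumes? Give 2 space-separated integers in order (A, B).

Answer: 0 1

Derivation:
Step 1: fill(B) -> (A=0 B=4)
Step 2: pour(B -> A) -> (A=3 B=1)
Step 3: pour(A -> B) -> (A=0 B=4)
Step 4: pour(B -> A) -> (A=3 B=1)
Step 5: empty(A) -> (A=0 B=1)
Step 6: fill(B) -> (A=0 B=4)
Step 7: pour(B -> A) -> (A=3 B=1)
Step 8: empty(A) -> (A=0 B=1)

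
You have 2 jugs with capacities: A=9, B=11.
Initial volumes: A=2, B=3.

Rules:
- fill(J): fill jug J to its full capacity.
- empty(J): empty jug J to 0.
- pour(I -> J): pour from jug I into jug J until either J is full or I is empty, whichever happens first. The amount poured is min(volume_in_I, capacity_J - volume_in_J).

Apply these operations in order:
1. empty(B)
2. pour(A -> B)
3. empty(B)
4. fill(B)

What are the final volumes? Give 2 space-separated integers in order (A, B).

Answer: 0 11

Derivation:
Step 1: empty(B) -> (A=2 B=0)
Step 2: pour(A -> B) -> (A=0 B=2)
Step 3: empty(B) -> (A=0 B=0)
Step 4: fill(B) -> (A=0 B=11)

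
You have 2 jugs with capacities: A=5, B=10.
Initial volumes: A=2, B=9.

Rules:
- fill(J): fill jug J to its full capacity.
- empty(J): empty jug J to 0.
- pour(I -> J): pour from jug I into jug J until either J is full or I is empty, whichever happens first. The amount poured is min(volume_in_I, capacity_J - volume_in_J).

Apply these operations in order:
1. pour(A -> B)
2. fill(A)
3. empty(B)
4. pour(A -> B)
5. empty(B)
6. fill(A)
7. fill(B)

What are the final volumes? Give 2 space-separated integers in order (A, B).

Answer: 5 10

Derivation:
Step 1: pour(A -> B) -> (A=1 B=10)
Step 2: fill(A) -> (A=5 B=10)
Step 3: empty(B) -> (A=5 B=0)
Step 4: pour(A -> B) -> (A=0 B=5)
Step 5: empty(B) -> (A=0 B=0)
Step 6: fill(A) -> (A=5 B=0)
Step 7: fill(B) -> (A=5 B=10)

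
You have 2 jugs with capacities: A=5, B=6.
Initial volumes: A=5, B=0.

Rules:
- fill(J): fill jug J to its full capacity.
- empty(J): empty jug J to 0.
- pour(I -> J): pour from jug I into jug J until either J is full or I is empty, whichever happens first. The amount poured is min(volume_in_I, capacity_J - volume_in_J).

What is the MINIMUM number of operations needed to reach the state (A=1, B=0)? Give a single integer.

BFS from (A=5, B=0). One shortest path:
  1. empty(A) -> (A=0 B=0)
  2. fill(B) -> (A=0 B=6)
  3. pour(B -> A) -> (A=5 B=1)
  4. empty(A) -> (A=0 B=1)
  5. pour(B -> A) -> (A=1 B=0)
Reached target in 5 moves.

Answer: 5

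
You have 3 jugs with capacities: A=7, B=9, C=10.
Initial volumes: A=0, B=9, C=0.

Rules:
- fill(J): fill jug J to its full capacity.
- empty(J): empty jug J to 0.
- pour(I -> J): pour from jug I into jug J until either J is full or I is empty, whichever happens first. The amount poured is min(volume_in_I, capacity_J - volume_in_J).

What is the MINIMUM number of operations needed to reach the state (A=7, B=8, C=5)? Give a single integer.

Answer: 8

Derivation:
BFS from (A=0, B=9, C=0). One shortest path:
  1. pour(B -> A) -> (A=7 B=2 C=0)
  2. empty(A) -> (A=0 B=2 C=0)
  3. pour(B -> A) -> (A=2 B=0 C=0)
  4. fill(B) -> (A=2 B=9 C=0)
  5. pour(B -> C) -> (A=2 B=0 C=9)
  6. fill(B) -> (A=2 B=9 C=9)
  7. pour(B -> C) -> (A=2 B=8 C=10)
  8. pour(C -> A) -> (A=7 B=8 C=5)
Reached target in 8 moves.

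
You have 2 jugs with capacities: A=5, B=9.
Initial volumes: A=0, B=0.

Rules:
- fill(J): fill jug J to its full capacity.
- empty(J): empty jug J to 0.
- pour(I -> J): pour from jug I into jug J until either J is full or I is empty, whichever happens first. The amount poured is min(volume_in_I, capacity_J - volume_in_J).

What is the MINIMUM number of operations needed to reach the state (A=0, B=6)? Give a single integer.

Answer: 8

Derivation:
BFS from (A=0, B=0). One shortest path:
  1. fill(A) -> (A=5 B=0)
  2. pour(A -> B) -> (A=0 B=5)
  3. fill(A) -> (A=5 B=5)
  4. pour(A -> B) -> (A=1 B=9)
  5. empty(B) -> (A=1 B=0)
  6. pour(A -> B) -> (A=0 B=1)
  7. fill(A) -> (A=5 B=1)
  8. pour(A -> B) -> (A=0 B=6)
Reached target in 8 moves.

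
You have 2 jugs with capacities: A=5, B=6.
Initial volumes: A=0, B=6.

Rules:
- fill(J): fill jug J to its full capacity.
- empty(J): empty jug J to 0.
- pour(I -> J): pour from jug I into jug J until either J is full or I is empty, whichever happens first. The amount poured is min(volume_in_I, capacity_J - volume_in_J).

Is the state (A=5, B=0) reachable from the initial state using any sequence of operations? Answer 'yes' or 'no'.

Answer: yes

Derivation:
BFS from (A=0, B=6):
  1. fill(A) -> (A=5 B=6)
  2. empty(B) -> (A=5 B=0)
Target reached → yes.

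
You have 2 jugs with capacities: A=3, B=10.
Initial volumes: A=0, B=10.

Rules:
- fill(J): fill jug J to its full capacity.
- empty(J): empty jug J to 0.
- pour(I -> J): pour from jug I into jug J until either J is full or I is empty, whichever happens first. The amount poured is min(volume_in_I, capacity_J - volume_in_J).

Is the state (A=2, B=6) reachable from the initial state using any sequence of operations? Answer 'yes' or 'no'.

BFS explored all 26 reachable states.
Reachable set includes: (0,0), (0,1), (0,2), (0,3), (0,4), (0,5), (0,6), (0,7), (0,8), (0,9), (0,10), (1,0) ...
Target (A=2, B=6) not in reachable set → no.

Answer: no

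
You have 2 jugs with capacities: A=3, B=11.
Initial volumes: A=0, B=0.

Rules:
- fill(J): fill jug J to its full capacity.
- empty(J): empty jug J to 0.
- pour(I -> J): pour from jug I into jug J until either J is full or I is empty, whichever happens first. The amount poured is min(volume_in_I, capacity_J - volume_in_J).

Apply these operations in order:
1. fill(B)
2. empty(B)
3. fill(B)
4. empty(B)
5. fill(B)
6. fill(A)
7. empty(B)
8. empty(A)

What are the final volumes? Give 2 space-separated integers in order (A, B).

Answer: 0 0

Derivation:
Step 1: fill(B) -> (A=0 B=11)
Step 2: empty(B) -> (A=0 B=0)
Step 3: fill(B) -> (A=0 B=11)
Step 4: empty(B) -> (A=0 B=0)
Step 5: fill(B) -> (A=0 B=11)
Step 6: fill(A) -> (A=3 B=11)
Step 7: empty(B) -> (A=3 B=0)
Step 8: empty(A) -> (A=0 B=0)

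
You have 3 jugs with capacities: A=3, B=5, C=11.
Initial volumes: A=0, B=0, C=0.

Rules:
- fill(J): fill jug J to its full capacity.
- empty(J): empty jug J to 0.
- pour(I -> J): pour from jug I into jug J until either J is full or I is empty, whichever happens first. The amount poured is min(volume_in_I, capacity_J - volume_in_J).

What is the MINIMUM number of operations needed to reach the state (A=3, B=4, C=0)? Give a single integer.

BFS from (A=0, B=0, C=0). One shortest path:
  1. fill(B) -> (A=0 B=5 C=0)
  2. pour(B -> A) -> (A=3 B=2 C=0)
  3. empty(A) -> (A=0 B=2 C=0)
  4. pour(B -> A) -> (A=2 B=0 C=0)
  5. fill(B) -> (A=2 B=5 C=0)
  6. pour(B -> A) -> (A=3 B=4 C=0)
Reached target in 6 moves.

Answer: 6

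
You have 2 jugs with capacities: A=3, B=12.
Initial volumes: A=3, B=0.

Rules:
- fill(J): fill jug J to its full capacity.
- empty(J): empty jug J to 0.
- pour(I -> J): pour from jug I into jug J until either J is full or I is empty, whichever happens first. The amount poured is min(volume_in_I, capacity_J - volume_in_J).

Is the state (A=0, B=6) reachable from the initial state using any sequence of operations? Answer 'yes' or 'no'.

BFS from (A=3, B=0):
  1. pour(A -> B) -> (A=0 B=3)
  2. fill(A) -> (A=3 B=3)
  3. pour(A -> B) -> (A=0 B=6)
Target reached → yes.

Answer: yes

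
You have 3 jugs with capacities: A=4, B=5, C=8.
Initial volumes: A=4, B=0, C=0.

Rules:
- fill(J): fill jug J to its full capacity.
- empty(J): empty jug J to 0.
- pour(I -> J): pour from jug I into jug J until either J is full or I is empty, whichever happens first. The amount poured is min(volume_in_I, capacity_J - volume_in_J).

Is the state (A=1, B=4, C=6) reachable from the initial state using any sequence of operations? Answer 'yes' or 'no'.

BFS explored all 186 reachable states.
Reachable set includes: (0,0,0), (0,0,1), (0,0,2), (0,0,3), (0,0,4), (0,0,5), (0,0,6), (0,0,7), (0,0,8), (0,1,0), (0,1,1), (0,1,2) ...
Target (A=1, B=4, C=6) not in reachable set → no.

Answer: no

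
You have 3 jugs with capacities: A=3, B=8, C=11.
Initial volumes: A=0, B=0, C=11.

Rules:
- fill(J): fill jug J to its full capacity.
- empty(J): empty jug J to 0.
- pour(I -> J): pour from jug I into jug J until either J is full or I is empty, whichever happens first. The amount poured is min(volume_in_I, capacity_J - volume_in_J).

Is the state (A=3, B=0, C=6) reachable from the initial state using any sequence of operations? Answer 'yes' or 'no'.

BFS from (A=0, B=0, C=11):
  1. fill(A) -> (A=3 B=0 C=11)
  2. pour(A -> B) -> (A=0 B=3 C=11)
  3. fill(A) -> (A=3 B=3 C=11)
  4. pour(C -> B) -> (A=3 B=8 C=6)
  5. empty(B) -> (A=3 B=0 C=6)
Target reached → yes.

Answer: yes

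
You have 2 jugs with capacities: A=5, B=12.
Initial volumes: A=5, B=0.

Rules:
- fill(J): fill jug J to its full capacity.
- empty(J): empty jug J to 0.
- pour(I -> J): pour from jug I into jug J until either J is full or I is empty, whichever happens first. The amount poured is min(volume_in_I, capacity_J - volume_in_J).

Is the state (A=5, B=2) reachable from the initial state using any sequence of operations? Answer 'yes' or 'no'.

BFS from (A=5, B=0):
  1. empty(A) -> (A=0 B=0)
  2. fill(B) -> (A=0 B=12)
  3. pour(B -> A) -> (A=5 B=7)
  4. empty(A) -> (A=0 B=7)
  5. pour(B -> A) -> (A=5 B=2)
Target reached → yes.

Answer: yes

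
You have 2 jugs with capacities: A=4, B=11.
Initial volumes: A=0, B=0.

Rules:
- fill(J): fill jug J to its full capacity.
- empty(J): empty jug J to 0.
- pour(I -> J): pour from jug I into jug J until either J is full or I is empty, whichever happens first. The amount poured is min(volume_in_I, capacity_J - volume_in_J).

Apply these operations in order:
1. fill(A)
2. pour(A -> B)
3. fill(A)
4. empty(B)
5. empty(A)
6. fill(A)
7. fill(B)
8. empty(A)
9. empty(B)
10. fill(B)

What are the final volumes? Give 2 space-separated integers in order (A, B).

Answer: 0 11

Derivation:
Step 1: fill(A) -> (A=4 B=0)
Step 2: pour(A -> B) -> (A=0 B=4)
Step 3: fill(A) -> (A=4 B=4)
Step 4: empty(B) -> (A=4 B=0)
Step 5: empty(A) -> (A=0 B=0)
Step 6: fill(A) -> (A=4 B=0)
Step 7: fill(B) -> (A=4 B=11)
Step 8: empty(A) -> (A=0 B=11)
Step 9: empty(B) -> (A=0 B=0)
Step 10: fill(B) -> (A=0 B=11)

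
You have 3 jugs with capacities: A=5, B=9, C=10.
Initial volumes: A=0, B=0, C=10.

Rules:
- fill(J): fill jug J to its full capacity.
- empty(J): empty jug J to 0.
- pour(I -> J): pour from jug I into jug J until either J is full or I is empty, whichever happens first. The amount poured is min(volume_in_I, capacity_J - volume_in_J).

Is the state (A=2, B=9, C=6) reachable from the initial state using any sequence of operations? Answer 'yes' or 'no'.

Answer: yes

Derivation:
BFS from (A=0, B=0, C=10):
  1. fill(A) -> (A=5 B=0 C=10)
  2. pour(C -> B) -> (A=5 B=9 C=1)
  3. empty(B) -> (A=5 B=0 C=1)
  4. pour(C -> B) -> (A=5 B=1 C=0)
  5. fill(C) -> (A=5 B=1 C=10)
  6. pour(C -> B) -> (A=5 B=9 C=2)
  7. empty(B) -> (A=5 B=0 C=2)
  8. pour(A -> B) -> (A=0 B=5 C=2)
  9. pour(C -> A) -> (A=2 B=5 C=0)
  10. fill(C) -> (A=2 B=5 C=10)
  11. pour(C -> B) -> (A=2 B=9 C=6)
Target reached → yes.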